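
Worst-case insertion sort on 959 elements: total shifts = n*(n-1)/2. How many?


Sum of shifts = 1 + 2 + 3 + ... + 958
= 959 * 958 / 2
= 918722 / 2
= 459361


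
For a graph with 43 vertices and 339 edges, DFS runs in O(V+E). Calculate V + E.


A full DFS traversal visits each vertex once and examines each edge once.
V = 43
E = 339
Sum = 43 + 339 = 382


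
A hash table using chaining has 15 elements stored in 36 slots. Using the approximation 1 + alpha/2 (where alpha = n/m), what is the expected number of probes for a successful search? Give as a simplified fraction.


Load factor alpha = n/m = 15/36
Expected probes = 1 + alpha/2 = 1 + 15/(2*36)
= 1 + 15/72
= 72/72 + 15/72
= 87/72
Simplify: 29/24


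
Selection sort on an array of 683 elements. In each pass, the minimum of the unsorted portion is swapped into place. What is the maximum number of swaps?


Selection sort performs one swap per pass:
  Pass 1: find min in positions 0 to 682, swap with position 0
  Pass 2: find min in positions 1 to 682, swap with position 1
  Pass 3: find min in positions 2 to 682, swap with position 2
  Pass 4: find min in positions 3 to 682, swap with position 3
  Pass 5: find min in positions 4 to 682, swap with position 4
  ... (677 more passes)
Total passes (and swaps) = n - 1 = 683 - 1 = 682


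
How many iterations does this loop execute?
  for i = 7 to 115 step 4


The loop variable i takes values starting at 7 and increments by 4 each iteration.
Sequence: i = 7, 11, 15, 19, 23, 27, 31, 35, 39, ...
The upper bound 115 is inclusive, so the count is floor((last - first) / step) + 1:
floor((115 - 7) / 4) + 1 = floor(108/4) + 1 = 27 + 1 = 28


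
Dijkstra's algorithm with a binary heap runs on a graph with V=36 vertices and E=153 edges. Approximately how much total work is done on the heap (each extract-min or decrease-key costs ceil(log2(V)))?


Dijkstra with a binary heap: each vertex is extracted once, each edge may relax once.
Each heap operation costs O(log V).
V + E = 36 + 153 = 189
ceil(log2(36)) = 6 (since 2^5 = 32 < 36 <= 64 = 2^6)
Total heap work = (V+E) * ceil(log2(V)) = 189 * 6 = 1134


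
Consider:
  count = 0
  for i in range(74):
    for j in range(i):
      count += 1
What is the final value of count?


For each i, the inner loop runs i times:
  i=0: inner runs 0 times
  i=1: inner runs 1 time
  i=2: inner runs 2 times
  i=3: inner runs 3 times
  i=4: inner runs 4 times
  i=5: inner runs 5 times
  i=6: inner runs 6 times
  i=7: inner runs 7 times
  ...
Total = 0 + 1 + 2 + ... + 73 = 74*(74-1)/2 = 2701


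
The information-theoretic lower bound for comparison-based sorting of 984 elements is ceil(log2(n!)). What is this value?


A binary decision tree of height h has at most 2^h leaves and needs at least n! of them, so h >= ceil(log2(n!)).
984! is far too large to multiply out, so use Stirling's series:
  ln(n!) ~ n ln n - n + (1/2) ln(2 pi n) + 1/(12n)  (error below 1/(360 n^3), negligible here)
  ln(984) = 6.8916259
  n ln n = 984 * 6.8916259 = 6781.3599
  (1/2) ln(2 pi * 984) = (1/2) ln(6182.6543) = 4.3648
  1/(12*984) = 0.0001
  ln(984!) ~ 6781.3599 - 984 + 4.3648 + 0.0001 = 5801.7248
Convert to base 2: log2(984!) = 5801.7248 / ln 2 = 5801.7248 / 0.69314718 = 8370.1196
ceil(8370.1196) = 8371


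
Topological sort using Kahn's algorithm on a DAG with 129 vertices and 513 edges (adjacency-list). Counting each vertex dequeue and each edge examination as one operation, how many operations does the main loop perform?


Kahn's algorithm:
  1. Compute in-degrees: O(V + E)
  2. Process queue: each vertex dequeued once (O(V))
     each edge examined once (O(E))
Total = V + E = 129 + 513 = 642


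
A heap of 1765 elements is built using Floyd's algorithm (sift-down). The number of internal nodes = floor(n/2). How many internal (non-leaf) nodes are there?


Leaf nodes occupy roughly half the array.
Sift-down is called for each internal node, starting from the last one.
Internal nodes = floor(n/2) = floor(1765/2) = 882


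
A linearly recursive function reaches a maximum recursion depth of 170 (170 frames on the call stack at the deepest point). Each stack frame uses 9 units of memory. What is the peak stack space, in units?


Maximum recursion depth = 170 frames
Memory per frame = 9 units
Total stack space = depth * frame_size
= 170 * 9 = 1530


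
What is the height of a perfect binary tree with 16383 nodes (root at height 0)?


A perfect binary tree with 16383 nodes:
  16383 = 2^14 - 1
  Levels: 0, 1, ..., 13
  Height = 13


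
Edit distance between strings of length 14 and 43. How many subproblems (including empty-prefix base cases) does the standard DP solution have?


The table includes base cases (empty prefixes).
Rows: (m+1) = 15
Columns: (n+1) = 44
Total = 15 * 44 = 660


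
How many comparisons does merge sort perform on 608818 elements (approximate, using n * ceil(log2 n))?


Recursion depth: ceil(log2(608818)) = 20
Each recursion level merges n = 608818 elements
Total = 608818 * 20 = 12176360


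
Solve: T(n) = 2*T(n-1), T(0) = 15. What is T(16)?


Unrolling:
T(16) = 2*T(15) = 2^2*T(14) = ... = 2^16*T(0)
= 2^16 * 15
= 65536 * 15 = 983040


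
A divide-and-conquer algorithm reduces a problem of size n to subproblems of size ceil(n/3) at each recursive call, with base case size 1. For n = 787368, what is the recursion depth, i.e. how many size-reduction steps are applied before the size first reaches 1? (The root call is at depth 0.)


Each step divides the size by 3 (rounding up); after k steps the size is ceil(n/3^k), which equals 1 exactly when 3^k >= n.
So the depth is the smallest k with 3^k >= 787368, i.e. ceil(log_3(787368)).
3^12 = 531441 < 787368 <= 1594323 = 3^13
Recursion depth = 13


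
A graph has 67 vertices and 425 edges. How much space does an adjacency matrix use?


Adjacency matrix: V x V grid of entries
Space = V^2 = 67^2 = 67 * 67 = 4489


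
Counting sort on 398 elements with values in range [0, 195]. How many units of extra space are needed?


Output array size: 398 (to store sorted result)
Count array size: 196 (one slot per possible value, range 0 to 195)
Total extra space = 398 + 196 = 594


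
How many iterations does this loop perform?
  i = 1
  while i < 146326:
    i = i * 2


The loop variable doubles each iteration:
i = 1 -> 2 -> 4 -> 8 -> 16 -> 32 -> 64 -> 128 -> 256 -> 512 -> 1024 -> 2048 -> 4096 -> 8192 -> 16384 -> 32768 -> 65536 -> 131072 -> 262144 (stop, 262144 >= 146326)
Number of doublings = ceil(log2(146326)) = 18


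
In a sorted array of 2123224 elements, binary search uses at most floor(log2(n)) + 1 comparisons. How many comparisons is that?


Halving sequence: 2123224 -> 1061612 -> 530806 -> 265403 -> 132701 -> 66350 -> 33175 -> 16587 -> 8293 -> 4146 -> 2073 -> 1036 -> 518 -> 259 -> 129 -> 64 -> 32 -> 16 -> 8 -> 4 -> 2 -> 1
Number of halvings = 21
Max comparisons = 21 + 1 = 22


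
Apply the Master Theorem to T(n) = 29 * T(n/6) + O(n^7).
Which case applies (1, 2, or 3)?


The Master Theorem: T(n) = a*T(n/b) + O(n^c)
  a = 29, b = 6, c = 7
log_b(a) = log_6(29) ~ 1.879
Compare b^c with a: 6^7 = 279936 > 29, so c > log_b(a).
Since c > log_b(a), Case 3 applies.
T(n) = O(n^7)
Master Theorem case = 3


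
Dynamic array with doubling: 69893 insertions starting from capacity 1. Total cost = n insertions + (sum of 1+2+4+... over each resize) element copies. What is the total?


n = 69893
Insertion costs: 69893
Resizes copy 1, 2, 4, ... up to the largest power of 2 that is <= n-1 = 69892, i.e. 65536.
Copy costs = 1 + 2 + 4 + 8 + 16 + 32 + 64 + 128 + 256 + 512 + 1024 + 2048 + 4096 + 8192 + 16384 + 32768 + 65536 = 131071
Total = 69893 + 131071 = 200964


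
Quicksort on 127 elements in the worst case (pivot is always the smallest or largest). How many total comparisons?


In the worst case, each partition step picks the worst pivot:
  Partition 1: 126 comparisons (n-1 elements to compare)
  Partition 2: 125 comparisons
  Partition 3: 124 comparisons
  Partition 4: 123 comparisons
  Partition 5: 122 comparisons
  ...
  Last partition: 0 comparisons
Total = (n-1) + (n-2) + ... + 1 + 0 = n*(n-1)/2
= 127*126/2 = 8001


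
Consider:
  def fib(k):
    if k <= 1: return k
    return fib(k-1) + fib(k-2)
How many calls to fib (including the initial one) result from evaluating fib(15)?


Let C(m) = total calls to evaluate fib(m). Then C(0)=C(1)=1, and
C(m) = 1 + C(m-1) + C(m-2) for m >= 2.
Build the table (each entry = 1 + previous two):
  C(0) = 1
  C(1) = 1
  C(2) = 1 + 1 + 1 = 3
  C(3) = 1 + 3 + 1 = 5
  C(4) = 1 + 5 + 3 = 9
  C(5) = 1 + 9 + 5 = 15
  C(6) = 1 + 15 + 9 = 25
  C(7) = 1 + 25 + 15 = 41
  C(8) = 1 + 41 + 25 = 67
  C(9) = 1 + 67 + 41 = 109
  C(10) = 1 + 109 + 67 = 177
  C(11) = 1 + 177 + 109 = 287
  C(12) = 1 + 287 + 177 = 465
  C(13) = 1 + 465 + 287 = 753
  C(14) = 1 + 753 + 465 = 1219
  C(15) = 1 + 1219 + 753 = 1973
Total calls for fib(15) = 1973


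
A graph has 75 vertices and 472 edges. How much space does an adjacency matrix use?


Adjacency matrix: V x V grid of entries
Space = V^2 = 75^2 = 75 * 75 = 5625


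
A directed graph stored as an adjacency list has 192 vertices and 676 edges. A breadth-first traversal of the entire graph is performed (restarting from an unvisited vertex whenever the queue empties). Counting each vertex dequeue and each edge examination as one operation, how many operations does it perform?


A full BFS traversal dequeues each vertex once and examines each edge once.
Vertex visits: 192
Edge visits: 676
V + E = 192 + 676 = 868


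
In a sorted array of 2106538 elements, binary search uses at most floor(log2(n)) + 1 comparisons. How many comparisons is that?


Halving sequence: 2106538 -> 1053269 -> 526634 -> 263317 -> 131658 -> 65829 -> 32914 -> 16457 -> 8228 -> 4114 -> 2057 -> 1028 -> 514 -> 257 -> 128 -> 64 -> 32 -> 16 -> 8 -> 4 -> 2 -> 1
Number of halvings = 21
Max comparisons = 21 + 1 = 22


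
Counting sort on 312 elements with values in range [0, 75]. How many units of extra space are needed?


Output array size: 312 (to store sorted result)
Count array size: 76 (one slot per possible value, range 0 to 75)
Total extra space = 312 + 76 = 388


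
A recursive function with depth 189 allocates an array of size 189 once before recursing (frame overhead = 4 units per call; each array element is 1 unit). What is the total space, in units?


Array allocation: 189 units (allocated once)
Stack frames: 189 deep * 4 per frame = 756 units
Total = 189 + 756 = 945


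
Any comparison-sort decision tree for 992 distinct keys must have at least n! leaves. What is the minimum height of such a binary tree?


A binary decision tree of height h has at most 2^h leaves and needs at least n! of them, so h >= ceil(log2(n!)).
992! is far too large to multiply out, so use Stirling's series:
  ln(n!) ~ n ln n - n + (1/2) ln(2 pi n) + 1/(12n)  (error below 1/(360 n^3), negligible here)
  ln(992) = 6.8997231
  n ln n = 992 * 6.8997231 = 6844.5253
  (1/2) ln(2 pi * 992) = (1/2) ln(6232.9198) = 4.3688
  1/(12*992) = 0.0001
  ln(992!) ~ 6844.5253 - 992 + 4.3688 + 0.0001 = 5856.8942
Convert to base 2: log2(992!) = 5856.8942 / ln 2 = 5856.8942 / 0.69314718 = 8449.7122
ceil(8449.7122) = 8450


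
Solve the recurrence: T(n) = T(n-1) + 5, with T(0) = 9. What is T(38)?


Unrolling the recurrence:
T(38) = T(37) + 5
       = T(36) + 5 + 5
       = T(35) + 5*3
       ...
       = T(0) + 5*38
       = 9 + 190 = 199


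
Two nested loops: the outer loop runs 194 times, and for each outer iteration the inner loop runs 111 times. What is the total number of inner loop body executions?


Outer loop: 194 iterations
Inner loop: 111 iterations per outer iteration
Total = 194 * 111 = 21534


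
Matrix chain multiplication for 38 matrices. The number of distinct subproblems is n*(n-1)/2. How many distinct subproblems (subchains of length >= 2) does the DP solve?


Subproblems are indexed by (i, j) where i < j.
Number of such pairs = n*(n-1)/2
= 38 * 37 / 2
= 703


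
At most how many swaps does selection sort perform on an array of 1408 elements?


Each of the 1407 passes places one element in its final position.
Pass 1: swap minimum into position 0
Pass 2: swap minimum of remaining into position 1
...
Pass 1407: last two elements, one swap
Maximum swaps = 1408 - 1 = 1407


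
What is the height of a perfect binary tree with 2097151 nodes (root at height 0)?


A perfect binary tree with 2097151 nodes:
  2097151 = 2^21 - 1
  Levels: 0, 1, ..., 20
  Height = 20


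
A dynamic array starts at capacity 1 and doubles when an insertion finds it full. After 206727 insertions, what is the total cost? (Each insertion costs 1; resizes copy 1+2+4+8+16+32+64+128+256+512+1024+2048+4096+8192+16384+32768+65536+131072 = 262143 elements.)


Insertion cost: 206727 (one per element)
Resizes occur just before inserting elements 2, 3, 5, 9, ...
Elements copied at each resize: 1 + 2 + 4 + 8 + 16 + 32 + 64 + 128 + 256 + 512 + 1024 + 2048 + 4096 + 8192 + 16384 + 32768 + 65536 + 131072
Sum of copies = 262143 (geometric series: 2^k - 1)
Total = 206727 + 262143 = 468870


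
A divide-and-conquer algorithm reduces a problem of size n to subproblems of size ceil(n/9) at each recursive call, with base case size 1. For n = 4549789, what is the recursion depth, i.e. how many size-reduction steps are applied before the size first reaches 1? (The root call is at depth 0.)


Each step divides the size by 9 (rounding up); after k steps the size is ceil(n/9^k), which equals 1 exactly when 9^k >= n.
So the depth is the smallest k with 9^k >= 4549789, i.e. ceil(log_9(4549789)).
9^6 = 531441 < 4549789 <= 4782969 = 9^7
Recursion depth = 7


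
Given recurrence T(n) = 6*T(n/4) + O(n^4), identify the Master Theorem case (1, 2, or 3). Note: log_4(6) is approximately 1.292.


Master Theorem parameters: a=6, b=4, c=4
log_b(a) = 1.292
Compare b^c with a: 4^4 = 256 > 6, so c > log_b(a).
Comparing c=4 vs log_b(a)=1.292:
4 > 1.292 => Case 3
Result: T(n) = O(n^4)
Master Theorem case = 3


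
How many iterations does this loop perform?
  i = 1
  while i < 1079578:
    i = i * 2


The loop variable doubles each iteration:
i = 1 -> 2 -> 4 -> 8 -> 16 -> 32 -> 64 -> 128 -> 256 -> 512 -> 1024 -> 2048 -> 4096 -> 8192 -> 16384 -> 32768 -> 65536 -> 131072 -> 262144 -> 524288 -> 1048576 -> 2097152 (stop, 2097152 >= 1079578)
Number of doublings = ceil(log2(1079578)) = 21


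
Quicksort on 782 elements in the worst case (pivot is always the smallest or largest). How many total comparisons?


In the worst case, each partition step picks the worst pivot:
  Partition 1: 781 comparisons (n-1 elements to compare)
  Partition 2: 780 comparisons
  Partition 3: 779 comparisons
  Partition 4: 778 comparisons
  Partition 5: 777 comparisons
  ...
  Last partition: 0 comparisons
Total = (n-1) + (n-2) + ... + 1 + 0 = n*(n-1)/2
= 782*781/2 = 305371


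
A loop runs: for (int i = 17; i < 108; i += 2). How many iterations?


Loop starts at i = 17, increments by 2, stops when i >= 108.
Number of iterations = ceil((108 - 17) / 2)
= ceil(91 / 2)
= 46


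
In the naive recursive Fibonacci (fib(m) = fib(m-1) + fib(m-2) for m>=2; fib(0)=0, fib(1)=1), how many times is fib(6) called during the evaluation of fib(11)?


Let N(m) = number of times fib(m) is called while evaluating fib(11).
N(11) = 1 (the initial call).
N(10) = 1 (only fib(11) calls it).
For 1 <= m <= 9: fib(m) is called by fib(m+1) and fib(m+2), so
  N(m) = N(m+1) + N(m+2).
fib(0) is called only by fib(2), so N(0) = N(2).
Walk down from m=11:
  N(11)=1, N(10)=1, N(9)=2, N(8)=3, N(7)=5, N(6)=8
N(6) = 8


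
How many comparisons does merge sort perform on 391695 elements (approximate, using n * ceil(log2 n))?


Recursion depth: ceil(log2(391695)) = 19
Each recursion level merges n = 391695 elements
Total = 391695 * 19 = 7442205


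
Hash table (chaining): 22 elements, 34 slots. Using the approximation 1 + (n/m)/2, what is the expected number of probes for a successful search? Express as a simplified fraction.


Computing expected probes:
alpha = 22/34
= 1 + alpha/2
= 1 + 22/(2*34)
= (2*34 + 22) / (2*34)
= 90/68 = 45/34


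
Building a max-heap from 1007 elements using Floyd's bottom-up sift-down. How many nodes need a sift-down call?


In a heap of 1007 elements (0-indexed array):
  Last element index: 1006
  Parent of last element: floor((1006 - 1) / 2) = 502
  Internal nodes: indices 0 to 502
  Count = floor(1007/2) = 503


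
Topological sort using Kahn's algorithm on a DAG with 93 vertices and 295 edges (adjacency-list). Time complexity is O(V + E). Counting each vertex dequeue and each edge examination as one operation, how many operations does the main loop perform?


Kahn's algorithm:
  1. Compute in-degrees: O(V + E)
  2. Process queue: each vertex dequeued once (O(V))
     each edge examined once (O(E))
Total = V + E = 93 + 295 = 388


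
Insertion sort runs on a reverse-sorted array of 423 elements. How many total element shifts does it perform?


Sum of shifts = 1 + 2 + 3 + ... + 422
= 423 * 422 / 2
= 178506 / 2
= 89253


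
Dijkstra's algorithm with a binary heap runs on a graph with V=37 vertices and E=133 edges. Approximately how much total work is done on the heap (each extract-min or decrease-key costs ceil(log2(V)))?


Dijkstra with a binary heap: each vertex is extracted once, each edge may relax once.
Each heap operation costs O(log V).
V + E = 37 + 133 = 170
ceil(log2(37)) = 6 (since 2^5 = 32 < 37 <= 64 = 2^6)
Total heap work = (V+E) * ceil(log2(V)) = 170 * 6 = 1020


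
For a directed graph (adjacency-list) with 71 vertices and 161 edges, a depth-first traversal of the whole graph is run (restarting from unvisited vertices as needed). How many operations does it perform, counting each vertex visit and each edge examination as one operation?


A full DFS traversal visits each vertex once and examines each edge once.
V = 71
E = 161
Sum = 71 + 161 = 232


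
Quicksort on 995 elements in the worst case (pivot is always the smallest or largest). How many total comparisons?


In the worst case, each partition step picks the worst pivot:
  Partition 1: 994 comparisons (n-1 elements to compare)
  Partition 2: 993 comparisons
  Partition 3: 992 comparisons
  Partition 4: 991 comparisons
  Partition 5: 990 comparisons
  ...
  Last partition: 0 comparisons
Total = (n-1) + (n-2) + ... + 1 + 0 = n*(n-1)/2
= 995*994/2 = 494515


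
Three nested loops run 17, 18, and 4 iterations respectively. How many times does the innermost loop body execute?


Loop 1 (outermost): 17 iterations
Loop 2 (middle): 18 iterations per outer
Loop 3 (innermost): 4 iterations per middle
Total = 17 * 18 * 4 = 1224


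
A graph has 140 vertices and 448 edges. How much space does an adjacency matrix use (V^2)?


Adjacency matrix: V x V grid of entries
Space = V^2 = 140^2 = 140 * 140 = 19600


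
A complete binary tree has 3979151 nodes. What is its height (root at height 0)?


In a complete binary tree, level k holds nodes 2^k .. 2^(k+1)-1 (1-indexed).
Height = floor(log2(n)) = floor(log2(3979151)) = 21
Check: 2^21 = 2097152 <= 3979151 < 4194304 = 2^22


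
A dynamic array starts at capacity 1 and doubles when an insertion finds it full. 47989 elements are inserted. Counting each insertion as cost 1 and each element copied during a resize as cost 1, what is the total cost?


n = 47989
Insertion costs: 47989
Resizes copy 1, 2, 4, ... up to the largest power of 2 that is <= n-1 = 47988, i.e. 32768.
Copy costs = 1 + 2 + 4 + 8 + 16 + 32 + 64 + 128 + 256 + 512 + 1024 + 2048 + 4096 + 8192 + 16384 + 32768 = 65535
Total = 47989 + 65535 = 113524


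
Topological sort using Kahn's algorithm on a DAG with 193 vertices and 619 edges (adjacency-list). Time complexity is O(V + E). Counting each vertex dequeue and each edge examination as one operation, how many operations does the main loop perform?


Kahn's algorithm:
  1. Compute in-degrees: O(V + E)
  2. Process queue: each vertex dequeued once (O(V))
     each edge examined once (O(E))
Total = V + E = 193 + 619 = 812


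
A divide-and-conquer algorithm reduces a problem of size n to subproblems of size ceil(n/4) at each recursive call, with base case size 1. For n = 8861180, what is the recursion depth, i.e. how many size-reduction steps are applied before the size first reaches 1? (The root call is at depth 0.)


Each step divides the size by 4 (rounding up); after k steps the size is ceil(n/4^k), which equals 1 exactly when 4^k >= n.
So the depth is the smallest k with 4^k >= 8861180, i.e. ceil(log_4(8861180)).
4^11 = 4194304 < 8861180 <= 16777216 = 4^12
Recursion depth = 12


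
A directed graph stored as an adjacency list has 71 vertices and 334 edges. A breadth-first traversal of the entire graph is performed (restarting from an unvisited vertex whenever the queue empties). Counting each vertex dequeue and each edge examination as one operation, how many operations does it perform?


A full BFS traversal dequeues each vertex once and examines each edge once.
Vertex visits: 71
Edge visits: 334
V + E = 71 + 334 = 405


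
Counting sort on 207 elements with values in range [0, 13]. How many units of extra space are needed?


Output array size: 207 (to store sorted result)
Count array size: 14 (one slot per possible value, range 0 to 13)
Total extra space = 207 + 14 = 221


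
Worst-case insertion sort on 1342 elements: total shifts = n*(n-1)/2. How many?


Sum of shifts = 1 + 2 + 3 + ... + 1341
= 1342 * 1341 / 2
= 1799622 / 2
= 899811


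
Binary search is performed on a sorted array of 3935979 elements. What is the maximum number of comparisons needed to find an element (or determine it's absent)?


Binary search halves the search space each comparison:
  Step 1: search space = 3935979 -> 1967989
  Step 2: search space = 1967989 -> 983994
  Step 3: search space = 983994 -> 491997
  Step 4: search space = 491997 -> 245998
  Step 5: search space = 245998 -> 122999
  Step 6: search space = 122999 -> 61499
  Step 7: search space = 61499 -> 30749
  Step 8: search space = 30749 -> 15374
  Step 9: search space = 15374 -> 7687
  Step 10: search space = 7687 -> 3843
  Step 11: search space = 3843 -> 1921
  Step 12: search space = 1921 -> 960
  Step 13: search space = 960 -> 480
  Step 14: search space = 480 -> 240
  Step 15: search space = 240 -> 120
  Step 16: search space = 120 -> 60
  Step 17: search space = 60 -> 30
  Step 18: search space = 30 -> 15
  Step 19: search space = 15 -> 7
  Step 20: search space = 7 -> 3
  Step 21: search space = 3 -> 1
  Step 22: search space = 1 (final check)
Maximum comparisons = floor(log2(3935979)) + 1 = 21 + 1 = 22


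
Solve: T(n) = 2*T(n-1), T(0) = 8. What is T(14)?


Unrolling:
T(14) = 2*T(13) = 2^2*T(12) = ... = 2^14*T(0)
= 2^14 * 8
= 16384 * 8 = 131072


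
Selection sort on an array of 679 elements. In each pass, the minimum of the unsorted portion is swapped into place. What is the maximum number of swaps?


Selection sort performs one swap per pass:
  Pass 1: find min in positions 0 to 678, swap with position 0
  Pass 2: find min in positions 1 to 678, swap with position 1
  Pass 3: find min in positions 2 to 678, swap with position 2
  Pass 4: find min in positions 3 to 678, swap with position 3
  Pass 5: find min in positions 4 to 678, swap with position 4
  ... (673 more passes)
Total passes (and swaps) = n - 1 = 679 - 1 = 678


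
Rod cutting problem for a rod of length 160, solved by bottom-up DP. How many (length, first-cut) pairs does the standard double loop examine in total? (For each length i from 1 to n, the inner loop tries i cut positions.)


For each subproblem length i = 1..160, the inner loop considers i possible first cuts.
Total = 1 + 2 + ... + 160
= 160*(160+1)/2
= 160*161/2 = 12880


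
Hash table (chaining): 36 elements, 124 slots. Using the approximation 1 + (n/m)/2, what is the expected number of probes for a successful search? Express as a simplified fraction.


Computing expected probes:
alpha = 36/124
= 1 + alpha/2
= 1 + 36/(2*124)
= (2*124 + 36) / (2*124)
= 284/248 = 71/62


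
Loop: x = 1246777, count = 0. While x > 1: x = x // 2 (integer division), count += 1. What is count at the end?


The variable x halves each step:
x = 1246777 -> 623388 -> 311694 -> 155847 -> 77923 -> 38961 -> 19480 -> 9740 -> 4870 -> 2435 -> 1217 -> 608 -> 304 -> 152 -> 76 -> 38 -> 19 -> 9 -> 4 -> 2 -> 1
Number of halvings = floor(log2(1246777)) = 20


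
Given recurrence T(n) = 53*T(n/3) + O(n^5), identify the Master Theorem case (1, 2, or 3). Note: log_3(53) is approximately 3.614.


Master Theorem parameters: a=53, b=3, c=5
log_b(a) = 3.614
Compare b^c with a: 3^5 = 243 > 53, so c > log_b(a).
Comparing c=5 vs log_b(a)=3.614:
5 > 3.614 => Case 3
Result: T(n) = O(n^5)
Master Theorem case = 3


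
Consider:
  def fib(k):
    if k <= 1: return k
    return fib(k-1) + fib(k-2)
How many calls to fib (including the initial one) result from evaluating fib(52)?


Let C(m) = total calls to evaluate fib(m). Then C(0)=C(1)=1, and
C(m) = 1 + C(m-1) + C(m-2) for m >= 2.
Build the table (each entry = 1 + previous two):
  C(0) = 1
  C(1) = 1
  C(2) = 1 + 1 + 1 = 3
  C(3) = 1 + 3 + 1 = 5
  C(4) = 1 + 5 + 3 = 9
  C(5) = 1 + 9 + 5 = 15
  C(6) = 1 + 15 + 9 = 25
  C(7) = 1 + 25 + 15 = 41
  C(8) = 1 + 41 + 25 = 67
  C(9) = 1 + 67 + 41 = 109
  C(10) = 1 + 109 + 67 = 177
  C(11) = 1 + 177 + 109 = 287
  C(12) = 1 + 287 + 177 = 465
  C(13) = 1 + 465 + 287 = 753
  C(14) = 1 + 753 + 465 = 1219
  C(15) = 1 + 1219 + 753 = 1973
  C(16) = 1 + 1973 + 1219 = 3193
  C(17) = 1 + 3193 + 1973 = 5167
  C(18) = 1 + 5167 + 3193 = 8361
  C(19) = 1 + 8361 + 5167 = 13529
  C(20) = 1 + 13529 + 8361 = 21891
  C(21) = 1 + 21891 + 13529 = 35421
  C(22) = 1 + 35421 + 21891 = 57313
  C(23) = 1 + 57313 + 35421 = 92735
  C(24) = 1 + 92735 + 57313 = 150049
  C(25) = 1 + 150049 + 92735 = 242785
  C(26) = 1 + 242785 + 150049 = 392835
  C(27) = 1 + 392835 + 242785 = 635621
  C(28) = 1 + 635621 + 392835 = 1028457
  C(29) = 1 + 1028457 + 635621 = 1664079
  C(30) = 1 + 1664079 + 1028457 = 2692537
  C(31) = 1 + 2692537 + 1664079 = 4356617
  C(32) = 1 + 4356617 + 2692537 = 7049155
  C(33) = 1 + 7049155 + 4356617 = 11405773
  C(34) = 1 + 11405773 + 7049155 = 18454929
  C(35) = 1 + 18454929 + 11405773 = 29860703
  C(36) = 1 + 29860703 + 18454929 = 48315633
  C(37) = 1 + 48315633 + 29860703 = 78176337
  C(38) = 1 + 78176337 + 48315633 = 126491971
  C(39) = 1 + 126491971 + 78176337 = 204668309
  C(40) = 1 + 204668309 + 126491971 = 331160281
  C(41) = 1 + 331160281 + 204668309 = 535828591
  C(42) = 1 + 535828591 + 331160281 = 866988873
  C(43) = 1 + 866988873 + 535828591 = 1402817465
  C(44) = 1 + 1402817465 + 866988873 = 2269806339
  C(45) = 1 + 2269806339 + 1402817465 = 3672623805
  C(46) = 1 + 3672623805 + 2269806339 = 5942430145
  C(47) = 1 + 5942430145 + 3672623805 = 9615053951
  C(48) = 1 + 9615053951 + 5942430145 = 15557484097
  C(49) = 1 + 15557484097 + 9615053951 = 25172538049
  C(50) = 1 + 25172538049 + 15557484097 = 40730022147
  C(51) = 1 + 40730022147 + 25172538049 = 65902560197
  C(52) = 1 + 65902560197 + 40730022147 = 106632582345
Total calls for fib(52) = 106632582345


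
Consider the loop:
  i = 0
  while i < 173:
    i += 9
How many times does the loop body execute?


Starting at i = 0, each iteration adds 9.
Iterations until i >= 173:
  Iteration 1: i = 0 -> i = 9
  Iteration 2: i = 9 -> i = 18
  Iteration 3: i = 18 -> i = 27
  Iteration 4: i = 27 -> i = 36
  Iteration 5: i = 36 -> i = 45
  Iteration 6: i = 45 -> i = 54
  Iteration 7: i = 54 -> i = 63
  Iteration 8: i = 63 -> i = 72
  ... continuing ...
Total iterations = ceil(173/9) = 20


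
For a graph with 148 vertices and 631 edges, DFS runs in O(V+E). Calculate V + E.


A full DFS traversal visits each vertex once and examines each edge once.
V = 148
E = 631
Sum = 148 + 631 = 779


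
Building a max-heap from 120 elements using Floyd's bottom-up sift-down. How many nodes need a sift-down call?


In a heap of 120 elements (0-indexed array):
  Last element index: 119
  Parent of last element: floor((119 - 1) / 2) = 59
  Internal nodes: indices 0 to 59
  Count = floor(120/2) = 60


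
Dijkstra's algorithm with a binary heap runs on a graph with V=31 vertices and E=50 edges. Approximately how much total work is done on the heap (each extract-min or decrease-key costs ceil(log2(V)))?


Dijkstra with a binary heap: each vertex is extracted once, each edge may relax once.
Each heap operation costs O(log V).
V + E = 31 + 50 = 81
ceil(log2(31)) = 5 (since 2^4 = 16 < 31 <= 32 = 2^5)
Total heap work = (V+E) * ceil(log2(V)) = 81 * 5 = 405


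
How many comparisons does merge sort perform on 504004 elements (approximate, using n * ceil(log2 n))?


Recursion depth: ceil(log2(504004)) = 19
Each recursion level merges n = 504004 elements
Total = 504004 * 19 = 9576076


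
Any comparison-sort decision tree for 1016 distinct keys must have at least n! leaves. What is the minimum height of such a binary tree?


A binary decision tree of height h has at most 2^h leaves and needs at least n! of them, so h >= ceil(log2(n!)).
1016! is far too large to multiply out, so use Stirling's series:
  ln(n!) ~ n ln n - n + (1/2) ln(2 pi n) + 1/(12n)  (error below 1/(360 n^3), negligible here)
  ln(1016) = 6.9236286
  n ln n = 1016 * 6.9236286 = 7034.4067
  (1/2) ln(2 pi * 1016) = (1/2) ln(6383.7163) = 4.3808
  1/(12*1016) = 0.0001
  ln(1016!) ~ 7034.4067 - 1016 + 4.3808 + 0.0001 = 6022.7876
Convert to base 2: log2(1016!) = 6022.7876 / ln 2 = 6022.7876 / 0.69314718 = 8689.0458
ceil(8689.0458) = 8690


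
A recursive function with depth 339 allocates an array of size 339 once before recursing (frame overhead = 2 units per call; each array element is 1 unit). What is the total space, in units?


Array allocation: 339 units (allocated once)
Stack frames: 339 deep * 2 per frame = 678 units
Total = 339 + 678 = 1017


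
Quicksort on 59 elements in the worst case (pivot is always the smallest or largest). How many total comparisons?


In the worst case, each partition step picks the worst pivot:
  Partition 1: 58 comparisons (n-1 elements to compare)
  Partition 2: 57 comparisons
  Partition 3: 56 comparisons
  Partition 4: 55 comparisons
  Partition 5: 54 comparisons
  ...
  Last partition: 0 comparisons
Total = (n-1) + (n-2) + ... + 1 + 0 = n*(n-1)/2
= 59*58/2 = 1711


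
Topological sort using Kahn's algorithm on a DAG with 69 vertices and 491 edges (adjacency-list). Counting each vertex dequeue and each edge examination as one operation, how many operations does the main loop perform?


Kahn's algorithm:
  1. Compute in-degrees: O(V + E)
  2. Process queue: each vertex dequeued once (O(V))
     each edge examined once (O(E))
Total = V + E = 69 + 491 = 560


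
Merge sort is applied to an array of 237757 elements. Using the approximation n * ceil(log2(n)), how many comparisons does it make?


Merge sort divides the array into halves recursively.
Number of levels = ceil(log2(237757)) = 18
At each level, approximately n = 237757 comparisons are needed for merging.
Total comparisons ~ n * ceil(log2(n)) = 237757 * 18 = 4279626


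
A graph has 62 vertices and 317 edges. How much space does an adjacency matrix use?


Adjacency matrix: V x V grid of entries
Space = V^2 = 62^2 = 62 * 62 = 3844


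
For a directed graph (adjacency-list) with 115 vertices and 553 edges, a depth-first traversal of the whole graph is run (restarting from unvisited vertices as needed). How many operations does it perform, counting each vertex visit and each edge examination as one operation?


A full DFS traversal visits each vertex once and examines each edge once.
V = 115
E = 553
Sum = 115 + 553 = 668


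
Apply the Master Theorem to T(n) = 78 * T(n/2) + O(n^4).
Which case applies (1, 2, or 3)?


The Master Theorem: T(n) = a*T(n/b) + O(n^c)
  a = 78, b = 2, c = 4
log_b(a) = log_2(78) ~ 6.285
Compare b^c with a: 2^4 = 16 < 78, so c < log_b(a).
Since c < log_b(a), Case 1 applies.
T(n) = O(n^(log_2 78)) ~ O(n^6.285)
Master Theorem case = 1


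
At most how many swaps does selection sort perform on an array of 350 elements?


Each of the 349 passes places one element in its final position.
Pass 1: swap minimum into position 0
Pass 2: swap minimum of remaining into position 1
...
Pass 349: last two elements, one swap
Maximum swaps = 350 - 1 = 349


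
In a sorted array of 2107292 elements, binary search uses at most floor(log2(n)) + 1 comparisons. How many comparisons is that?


Halving sequence: 2107292 -> 1053646 -> 526823 -> 263411 -> 131705 -> 65852 -> 32926 -> 16463 -> 8231 -> 4115 -> 2057 -> 1028 -> 514 -> 257 -> 128 -> 64 -> 32 -> 16 -> 8 -> 4 -> 2 -> 1
Number of halvings = 21
Max comparisons = 21 + 1 = 22


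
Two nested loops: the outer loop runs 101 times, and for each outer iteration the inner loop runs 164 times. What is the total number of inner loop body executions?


Outer loop: 101 iterations
Inner loop: 164 iterations per outer iteration
Total = 101 * 164 = 16564


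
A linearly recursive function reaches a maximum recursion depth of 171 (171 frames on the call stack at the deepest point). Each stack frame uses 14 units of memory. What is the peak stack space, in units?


Maximum recursion depth = 171 frames
Memory per frame = 14 units
Total stack space = depth * frame_size
= 171 * 14 = 2394


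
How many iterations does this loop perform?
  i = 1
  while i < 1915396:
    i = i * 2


The loop variable doubles each iteration:
i = 1 -> 2 -> 4 -> 8 -> 16 -> 32 -> 64 -> 128 -> 256 -> 512 -> 1024 -> 2048 -> 4096 -> 8192 -> 16384 -> 32768 -> 65536 -> 131072 -> 262144 -> 524288 -> 1048576 -> 2097152 (stop, 2097152 >= 1915396)
Number of doublings = ceil(log2(1915396)) = 21


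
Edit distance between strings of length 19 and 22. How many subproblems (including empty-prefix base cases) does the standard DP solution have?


The table includes base cases (empty prefixes).
Rows: (m+1) = 20
Columns: (n+1) = 23
Total = 20 * 23 = 460


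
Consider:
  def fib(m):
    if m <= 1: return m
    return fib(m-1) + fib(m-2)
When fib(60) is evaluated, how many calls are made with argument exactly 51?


Let N(m) = number of times fib(m) is called while evaluating fib(60).
N(60) = 1 (the initial call).
N(59) = 1 (only fib(60) calls it).
For 1 <= m <= 58: fib(m) is called by fib(m+1) and fib(m+2), so
  N(m) = N(m+1) + N(m+2).
fib(0) is called only by fib(2), so N(0) = N(2).
Walk down from m=60:
  N(60)=1, N(59)=1, N(58)=2, N(57)=3, N(56)=5, N(55)=8, N(54)=13, N(53)=21, N(52)=34, N(51)=55
N(51) = 55


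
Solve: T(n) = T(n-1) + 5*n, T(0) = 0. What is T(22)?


Expanding the recurrence:
T(22) = T(21) + 5*22
       = T(20) + 5*21 + 5*22
       ...
       = T(0) + 5*(1 + 2 + ... + 22)
       = 0 + 5 * 22*23/2
       = 0 + 5 * 253
       = 0 + 1265 = 1265


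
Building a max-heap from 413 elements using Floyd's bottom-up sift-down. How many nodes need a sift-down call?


In a heap of 413 elements (0-indexed array):
  Last element index: 412
  Parent of last element: floor((412 - 1) / 2) = 205
  Internal nodes: indices 0 to 205
  Count = floor(413/2) = 206


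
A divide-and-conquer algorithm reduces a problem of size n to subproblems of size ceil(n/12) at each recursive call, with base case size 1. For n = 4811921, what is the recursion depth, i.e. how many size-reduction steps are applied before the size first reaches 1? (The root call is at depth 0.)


Each step divides the size by 12 (rounding up); after k steps the size is ceil(n/12^k), which equals 1 exactly when 12^k >= n.
So the depth is the smallest k with 12^k >= 4811921, i.e. ceil(log_12(4811921)).
12^6 = 2985984 < 4811921 <= 35831808 = 12^7
Recursion depth = 7


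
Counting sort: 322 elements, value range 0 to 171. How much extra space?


n = 322 (output array)
k = 172 (count array for 172 distinct values)
Extra space = 322 + 172 = 494


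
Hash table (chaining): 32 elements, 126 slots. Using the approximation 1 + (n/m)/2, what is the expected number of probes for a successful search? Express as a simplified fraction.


Computing expected probes:
alpha = 32/126
= 1 + alpha/2
= 1 + 32/(2*126)
= (2*126 + 32) / (2*126)
= 284/252 = 71/63


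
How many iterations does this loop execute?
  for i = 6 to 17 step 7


The loop variable i takes values starting at 6 and increments by 7 each iteration.
Sequence: i = 6, 13
The upper bound 17 is inclusive, so the count is floor((last - first) / step) + 1:
floor((17 - 6) / 7) + 1 = floor(11/7) + 1 = 1 + 1 = 2


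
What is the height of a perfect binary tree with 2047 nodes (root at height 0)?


A perfect binary tree with 2047 nodes:
  2047 = 2^11 - 1
  Levels: 0, 1, ..., 10
  Height = 10


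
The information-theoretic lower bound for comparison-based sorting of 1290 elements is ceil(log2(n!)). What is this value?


A binary decision tree of height h has at most 2^h leaves and needs at least n! of them, so h >= ceil(log2(n!)).
1290! is far too large to multiply out, so use Stirling's series:
  ln(n!) ~ n ln n - n + (1/2) ln(2 pi n) + 1/(12n)  (error below 1/(360 n^3), negligible here)
  ln(1290) = 7.1623975
  n ln n = 1290 * 7.1623975 = 9239.4928
  (1/2) ln(2 pi * 1290) = (1/2) ln(8105.3090) = 4.5001
  1/(12*1290) = 0.0001
  ln(1290!) ~ 9239.4928 - 1290 + 4.5001 + 0.0001 = 7953.9930
Convert to base 2: log2(1290!) = 7953.9930 / ln 2 = 7953.9930 / 0.69314718 = 11475.1863
ceil(11475.1863) = 11476


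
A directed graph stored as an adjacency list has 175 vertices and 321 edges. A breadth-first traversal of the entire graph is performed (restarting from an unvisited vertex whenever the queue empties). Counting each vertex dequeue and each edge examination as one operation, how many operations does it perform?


A full BFS traversal dequeues each vertex once and examines each edge once.
Vertex visits: 175
Edge visits: 321
V + E = 175 + 321 = 496


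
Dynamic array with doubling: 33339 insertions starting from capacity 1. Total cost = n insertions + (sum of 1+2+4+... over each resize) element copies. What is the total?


n = 33339
Insertion costs: 33339
Resizes copy 1, 2, 4, ... up to the largest power of 2 that is <= n-1 = 33338, i.e. 32768.
Copy costs = 1 + 2 + 4 + 8 + 16 + 32 + 64 + 128 + 256 + 512 + 1024 + 2048 + 4096 + 8192 + 16384 + 32768 = 65535
Total = 33339 + 65535 = 98874


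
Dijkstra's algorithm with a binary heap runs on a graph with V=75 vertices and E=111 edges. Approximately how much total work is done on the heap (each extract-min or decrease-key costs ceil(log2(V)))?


Dijkstra with a binary heap: each vertex is extracted once, each edge may relax once.
Each heap operation costs O(log V).
V + E = 75 + 111 = 186
ceil(log2(75)) = 7 (since 2^6 = 64 < 75 <= 128 = 2^7)
Total heap work = (V+E) * ceil(log2(V)) = 186 * 7 = 1302


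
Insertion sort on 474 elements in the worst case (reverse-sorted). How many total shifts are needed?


In the worst case (reverse-sorted), each element shifts past all previous:
  Element 1: 1 shifts
  Element 2: 2 shifts
  Element 3: 3 shifts
  Element 4: 4 shifts
  Element 5: 5 shifts
  ...
  Element 473: 473 shifts
Total = 1 + 2 + ... + 473
= 474*(474-1)/2 = 112101


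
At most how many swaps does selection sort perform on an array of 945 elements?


Each of the 944 passes places one element in its final position.
Pass 1: swap minimum into position 0
Pass 2: swap minimum of remaining into position 1
...
Pass 944: last two elements, one swap
Maximum swaps = 945 - 1 = 944


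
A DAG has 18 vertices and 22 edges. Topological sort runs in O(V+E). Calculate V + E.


V = 18 (vertex processing)
E = 22 (edge processing)
V + E = 18 + 22 = 40


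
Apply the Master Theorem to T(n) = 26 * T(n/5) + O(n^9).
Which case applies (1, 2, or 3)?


The Master Theorem: T(n) = a*T(n/b) + O(n^c)
  a = 26, b = 5, c = 9
log_b(a) = log_5(26) ~ 2.024
Compare b^c with a: 5^9 = 1953125 > 26, so c > log_b(a).
Since c > log_b(a), Case 3 applies.
T(n) = O(n^9)
Master Theorem case = 3
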